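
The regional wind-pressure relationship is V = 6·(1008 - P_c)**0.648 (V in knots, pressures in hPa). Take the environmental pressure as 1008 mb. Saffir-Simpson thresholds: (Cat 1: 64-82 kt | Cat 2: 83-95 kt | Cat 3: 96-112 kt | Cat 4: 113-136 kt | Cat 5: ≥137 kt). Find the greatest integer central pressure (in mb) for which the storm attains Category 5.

Category 5 begins at V = 137 kt.
Required ΔP = (137/6)^(1/0.648) = 22.833^1.543 ≈ 124.90 mb.
P_c ≤ 1008 − 124.90 = 883.10, so the highest integer P_c is 883 mb.

883 mb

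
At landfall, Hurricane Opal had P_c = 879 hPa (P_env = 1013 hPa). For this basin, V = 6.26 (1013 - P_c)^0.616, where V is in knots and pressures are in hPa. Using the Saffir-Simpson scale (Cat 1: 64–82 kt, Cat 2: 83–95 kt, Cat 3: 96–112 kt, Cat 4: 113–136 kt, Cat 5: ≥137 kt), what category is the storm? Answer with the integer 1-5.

4

ΔP = 1013 − 879 = 134 hPa.
V ≈ 6.26 × 134^0.616 = 6.26 × 20.43 ≈ 128 kt.
128 kt falls in the Category 4 band.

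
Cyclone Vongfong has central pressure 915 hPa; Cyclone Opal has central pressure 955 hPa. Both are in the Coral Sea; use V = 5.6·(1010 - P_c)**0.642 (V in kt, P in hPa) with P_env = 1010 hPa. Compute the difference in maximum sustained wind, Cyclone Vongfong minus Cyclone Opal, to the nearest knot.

31 kt

Cyclone Vongfong: ΔP = 95; V ≈ 5.6 × 95^0.642 ≈ 104.20 kt.
Cyclone Opal: ΔP = 55; V ≈ 5.6 × 55^0.642 ≈ 73.37 kt.
Difference ≈ 104.20 − 73.37 = 30.83 → 31 kt.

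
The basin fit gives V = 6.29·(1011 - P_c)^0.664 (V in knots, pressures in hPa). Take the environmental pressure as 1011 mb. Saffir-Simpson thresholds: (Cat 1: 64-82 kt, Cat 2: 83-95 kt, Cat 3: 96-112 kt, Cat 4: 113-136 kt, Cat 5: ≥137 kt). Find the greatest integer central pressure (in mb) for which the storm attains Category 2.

962 mb

Category 2 begins at V = 83 kt.
Required ΔP = (83/6.29)^(1/0.664) = 13.196^1.506 ≈ 48.68 mb.
P_c ≤ 1011 − 48.68 = 962.32, so the highest integer P_c is 962 mb.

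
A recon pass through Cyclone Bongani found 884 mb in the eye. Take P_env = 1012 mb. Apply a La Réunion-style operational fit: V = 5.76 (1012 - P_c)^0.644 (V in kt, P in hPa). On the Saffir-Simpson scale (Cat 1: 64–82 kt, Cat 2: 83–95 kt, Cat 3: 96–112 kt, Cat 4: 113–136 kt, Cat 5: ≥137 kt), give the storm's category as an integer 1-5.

ΔP = 1012 − 884 = 128 mb.
V ≈ 5.76 × 128^0.644 = 5.76 × 22.75 ≈ 131 kt.
131 kt falls in the Category 4 band.

4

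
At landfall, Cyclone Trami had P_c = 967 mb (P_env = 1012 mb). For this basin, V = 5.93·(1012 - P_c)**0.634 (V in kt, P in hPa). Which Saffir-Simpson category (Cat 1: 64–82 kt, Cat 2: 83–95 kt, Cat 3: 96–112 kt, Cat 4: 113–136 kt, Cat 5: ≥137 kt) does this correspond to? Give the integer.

ΔP = 1012 − 967 = 45 mb.
V ≈ 5.93 × 45^0.634 = 5.93 × 11.17 ≈ 66 kt.
66 kt falls in the Category 1 band.

1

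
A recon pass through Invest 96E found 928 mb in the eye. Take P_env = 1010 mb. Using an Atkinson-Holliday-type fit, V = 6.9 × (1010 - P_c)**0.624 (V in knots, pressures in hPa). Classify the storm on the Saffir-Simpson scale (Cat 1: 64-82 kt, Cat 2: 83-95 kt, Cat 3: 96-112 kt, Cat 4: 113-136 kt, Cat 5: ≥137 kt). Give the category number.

3

ΔP = 1010 − 928 = 82 mb.
V ≈ 6.9 × 82^0.624 = 6.9 × 15.64 ≈ 108 kt.
108 kt falls in the Category 3 band.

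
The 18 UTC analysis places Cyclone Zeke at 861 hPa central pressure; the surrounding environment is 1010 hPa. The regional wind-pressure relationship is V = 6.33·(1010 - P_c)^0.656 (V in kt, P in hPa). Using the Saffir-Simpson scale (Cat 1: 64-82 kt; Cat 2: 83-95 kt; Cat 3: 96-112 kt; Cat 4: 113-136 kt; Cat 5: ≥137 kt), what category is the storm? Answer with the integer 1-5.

5

ΔP = 1010 − 861 = 149 hPa.
V ≈ 6.33 × 149^0.656 = 6.33 × 26.64 ≈ 169 kt.
169 kt falls in the Category 5 band.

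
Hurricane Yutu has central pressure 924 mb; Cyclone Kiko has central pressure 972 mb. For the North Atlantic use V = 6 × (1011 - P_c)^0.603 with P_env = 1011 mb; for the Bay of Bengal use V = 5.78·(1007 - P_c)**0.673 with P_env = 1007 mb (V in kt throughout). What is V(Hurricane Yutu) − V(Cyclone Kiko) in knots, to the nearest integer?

Hurricane Yutu: ΔP = 87; V ≈ 6 × 87^0.603 ≈ 88.65 kt.
Cyclone Kiko: ΔP = 35; V ≈ 5.78 × 35^0.673 ≈ 63.25 kt.
Difference ≈ 88.65 − 63.25 = 25.40 → 25 kt.

25 kt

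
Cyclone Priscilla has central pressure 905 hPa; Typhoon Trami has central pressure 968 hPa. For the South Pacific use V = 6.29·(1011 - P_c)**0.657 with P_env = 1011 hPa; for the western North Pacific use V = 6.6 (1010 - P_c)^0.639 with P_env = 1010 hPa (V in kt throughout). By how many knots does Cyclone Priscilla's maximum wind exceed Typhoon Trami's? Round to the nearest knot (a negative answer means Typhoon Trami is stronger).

63 kt

Cyclone Priscilla: ΔP = 106; V ≈ 6.29 × 106^0.657 ≈ 134.67 kt.
Typhoon Trami: ΔP = 42; V ≈ 6.6 × 42^0.639 ≈ 71.91 kt.
Difference ≈ 134.67 − 71.91 = 62.76 → 63 kt.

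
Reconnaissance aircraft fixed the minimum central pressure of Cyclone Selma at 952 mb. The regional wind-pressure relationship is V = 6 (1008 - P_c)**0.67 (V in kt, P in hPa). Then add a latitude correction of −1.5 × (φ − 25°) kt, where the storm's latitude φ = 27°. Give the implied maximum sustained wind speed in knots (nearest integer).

86 kt

ΔP = 1008 − 952 = 56 mb.
56^0.67 ≈ 14.835.
V ≈ 6 × 14.835 ≈ 89.0 kt.
Latitude correction: −1.5 × (27 − 25) = -3 kt.
Corrected V ≈ 86 kt → 86 kt.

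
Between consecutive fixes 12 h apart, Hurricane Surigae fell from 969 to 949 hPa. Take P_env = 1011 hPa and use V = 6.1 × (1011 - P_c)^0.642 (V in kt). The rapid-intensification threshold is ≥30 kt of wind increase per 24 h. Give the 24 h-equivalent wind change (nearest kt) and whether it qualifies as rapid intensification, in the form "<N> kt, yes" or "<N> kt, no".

38 kt, yes

V₁: ΔP = 42, V ≈ 6.1 × 42^0.642 ≈ 67.21 kt.
V₂: ΔP = 62, V ≈ 6.1 × 62^0.642 ≈ 86.31 kt.
ΔV over 12 h = 19.10 kt → 24 h equivalent = 19.10 × 24/12 ≈ 38.20 kt.
38 kt ≥ 30 kt ⇒ rapid intensification.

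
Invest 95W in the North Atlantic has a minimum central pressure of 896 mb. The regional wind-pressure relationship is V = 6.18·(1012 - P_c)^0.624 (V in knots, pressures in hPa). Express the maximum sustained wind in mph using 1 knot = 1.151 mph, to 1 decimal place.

ΔP = 1012 − 896 = 116 mb.
V ≈ 6.18 × 116^0.624 = 6.18 × 19.419 ≈ 120.008 kt.
120.008 × 1.151 ≈ 138.13 mph → 138.1 mph.

138.1 mph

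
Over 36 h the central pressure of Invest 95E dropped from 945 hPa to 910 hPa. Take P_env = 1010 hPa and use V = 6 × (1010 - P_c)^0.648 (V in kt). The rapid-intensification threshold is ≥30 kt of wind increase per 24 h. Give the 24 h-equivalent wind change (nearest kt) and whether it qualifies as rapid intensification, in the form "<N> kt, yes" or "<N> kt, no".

19 kt, no

V₁: ΔP = 65, V ≈ 6 × 65^0.648 ≈ 89.73 kt.
V₂: ΔP = 100, V ≈ 6 × 100^0.648 ≈ 118.62 kt.
ΔV over 36 h = 28.89 kt → 24 h equivalent = 28.89 × 24/36 ≈ 19.26 kt.
19 kt < 30 kt ⇒ not rapid intensification.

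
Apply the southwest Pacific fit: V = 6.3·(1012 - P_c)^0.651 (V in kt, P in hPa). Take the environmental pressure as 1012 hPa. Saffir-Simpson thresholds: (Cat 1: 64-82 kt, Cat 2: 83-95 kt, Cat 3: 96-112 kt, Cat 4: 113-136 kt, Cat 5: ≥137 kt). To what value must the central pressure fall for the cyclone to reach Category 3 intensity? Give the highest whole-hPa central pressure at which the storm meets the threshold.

Category 3 begins at V = 96 kt.
Required ΔP = (96/6.3)^(1/0.651) = 15.238^1.536 ≈ 65.63 hPa.
P_c ≤ 1012 − 65.63 = 946.37, so the highest integer P_c is 946 hPa.

946 hPa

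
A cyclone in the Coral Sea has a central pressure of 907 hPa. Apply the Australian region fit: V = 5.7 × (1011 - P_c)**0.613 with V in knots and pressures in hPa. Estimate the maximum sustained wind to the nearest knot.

98 kt

ΔP = 1011 − 907 = 104 hPa.
104^0.613 ≈ 17.236.
V ≈ 5.7 × 17.236 ≈ 98.2 kt.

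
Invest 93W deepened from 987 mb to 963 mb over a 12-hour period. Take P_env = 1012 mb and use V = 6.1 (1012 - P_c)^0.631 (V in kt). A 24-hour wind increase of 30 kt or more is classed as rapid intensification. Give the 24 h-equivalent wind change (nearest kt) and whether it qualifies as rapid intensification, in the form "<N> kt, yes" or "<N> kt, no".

49 kt, yes

V₁: ΔP = 25, V ≈ 6.1 × 25^0.631 ≈ 46.50 kt.
V₂: ΔP = 49, V ≈ 6.1 × 49^0.631 ≈ 71.10 kt.
ΔV over 12 h = 24.60 kt → 24 h equivalent = 24.60 × 24/12 ≈ 49.20 kt.
49 kt ≥ 30 kt ⇒ rapid intensification.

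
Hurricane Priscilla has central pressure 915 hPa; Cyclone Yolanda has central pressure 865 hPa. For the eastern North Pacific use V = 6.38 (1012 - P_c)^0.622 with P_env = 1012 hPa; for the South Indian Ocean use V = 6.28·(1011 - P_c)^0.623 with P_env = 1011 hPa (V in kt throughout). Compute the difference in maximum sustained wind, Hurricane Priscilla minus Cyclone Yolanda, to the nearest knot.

-30 kt

Hurricane Priscilla: ΔP = 97; V ≈ 6.38 × 97^0.622 ≈ 109.80 kt.
Cyclone Yolanda: ΔP = 146; V ≈ 6.28 × 146^0.623 ≈ 140.07 kt.
Difference ≈ 109.80 − 140.07 = -30.27 → -30 kt.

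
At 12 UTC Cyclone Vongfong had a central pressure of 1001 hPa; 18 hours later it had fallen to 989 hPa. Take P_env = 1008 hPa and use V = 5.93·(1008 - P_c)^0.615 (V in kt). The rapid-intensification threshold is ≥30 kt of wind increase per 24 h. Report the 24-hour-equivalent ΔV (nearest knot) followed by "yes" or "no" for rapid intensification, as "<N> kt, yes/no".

V₁: ΔP = 7, V ≈ 5.93 × 7^0.615 ≈ 19.62 kt.
V₂: ΔP = 19, V ≈ 5.93 × 19^0.615 ≈ 36.27 kt.
ΔV over 18 h = 16.65 kt → 24 h equivalent = 16.65 × 24/18 ≈ 22.20 kt.
22 kt < 30 kt ⇒ not rapid intensification.

22 kt, no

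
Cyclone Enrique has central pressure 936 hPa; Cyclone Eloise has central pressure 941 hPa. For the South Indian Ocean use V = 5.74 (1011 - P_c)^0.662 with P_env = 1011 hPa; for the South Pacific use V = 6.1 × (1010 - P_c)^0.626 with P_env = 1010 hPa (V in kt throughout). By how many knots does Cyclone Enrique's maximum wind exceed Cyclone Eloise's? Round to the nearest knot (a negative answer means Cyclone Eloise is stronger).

14 kt

Cyclone Enrique: ΔP = 75; V ≈ 5.74 × 75^0.662 ≈ 100.05 kt.
Cyclone Eloise: ΔP = 69; V ≈ 6.1 × 69^0.626 ≈ 86.39 kt.
Difference ≈ 100.05 − 86.39 = 13.66 → 14 kt.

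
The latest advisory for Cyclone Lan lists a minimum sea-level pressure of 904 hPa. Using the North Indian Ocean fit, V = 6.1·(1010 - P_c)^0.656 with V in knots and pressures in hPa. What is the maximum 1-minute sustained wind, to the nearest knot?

ΔP = 1010 − 904 = 106 hPa.
106^0.656 ≈ 21.311.
V ≈ 6.1 × 21.311 ≈ 130.0 kt.

130 kt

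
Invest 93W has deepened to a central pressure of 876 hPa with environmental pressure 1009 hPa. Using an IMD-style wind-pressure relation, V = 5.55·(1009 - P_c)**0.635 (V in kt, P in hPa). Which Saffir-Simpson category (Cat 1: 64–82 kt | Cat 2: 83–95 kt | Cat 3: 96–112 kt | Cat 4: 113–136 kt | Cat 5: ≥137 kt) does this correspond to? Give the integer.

ΔP = 1009 − 876 = 133 hPa.
V ≈ 5.55 × 133^0.635 = 5.55 × 22.32 ≈ 124 kt.
124 kt falls in the Category 4 band.

4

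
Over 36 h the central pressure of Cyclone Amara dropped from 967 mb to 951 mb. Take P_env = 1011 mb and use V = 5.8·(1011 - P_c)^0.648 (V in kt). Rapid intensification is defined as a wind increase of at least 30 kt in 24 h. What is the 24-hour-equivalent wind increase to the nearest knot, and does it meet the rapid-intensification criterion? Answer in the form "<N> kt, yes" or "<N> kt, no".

V₁: ΔP = 44, V ≈ 5.8 × 44^0.648 ≈ 67.36 kt.
V₂: ΔP = 60, V ≈ 5.8 × 60^0.648 ≈ 82.35 kt.
ΔV over 36 h = 14.99 kt → 24 h equivalent = 14.99 × 24/36 ≈ 9.99 kt.
10 kt < 30 kt ⇒ not rapid intensification.

10 kt, no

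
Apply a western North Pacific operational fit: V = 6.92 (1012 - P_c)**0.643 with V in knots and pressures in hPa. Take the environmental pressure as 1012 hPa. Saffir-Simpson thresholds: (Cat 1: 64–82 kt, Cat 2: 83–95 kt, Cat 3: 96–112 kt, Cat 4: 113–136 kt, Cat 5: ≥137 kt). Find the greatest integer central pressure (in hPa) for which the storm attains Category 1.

980 hPa

Category 1 begins at V = 64 kt.
Required ΔP = (64/6.92)^(1/0.643) = 9.249^1.555 ≈ 31.80 hPa.
P_c ≤ 1012 − 31.80 = 980.20, so the highest integer P_c is 980 hPa.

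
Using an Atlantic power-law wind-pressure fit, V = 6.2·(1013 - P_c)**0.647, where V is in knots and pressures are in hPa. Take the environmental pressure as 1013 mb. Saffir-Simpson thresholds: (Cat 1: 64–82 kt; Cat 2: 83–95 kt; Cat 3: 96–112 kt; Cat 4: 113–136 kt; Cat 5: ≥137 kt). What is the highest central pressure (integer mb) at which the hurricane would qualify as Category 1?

Category 1 begins at V = 64 kt.
Required ΔP = (64/6.2)^(1/0.647) = 10.323^1.546 ≈ 36.89 mb.
P_c ≤ 1013 − 36.89 = 976.11, so the highest integer P_c is 976 mb.

976 mb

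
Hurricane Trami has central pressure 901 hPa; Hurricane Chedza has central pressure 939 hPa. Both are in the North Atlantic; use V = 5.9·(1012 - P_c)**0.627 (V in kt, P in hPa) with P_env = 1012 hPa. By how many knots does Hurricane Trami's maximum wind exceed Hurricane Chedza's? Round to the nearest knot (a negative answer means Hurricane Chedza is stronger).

26 kt

Hurricane Trami: ΔP = 111; V ≈ 5.9 × 111^0.627 ≈ 113.05 kt.
Hurricane Chedza: ΔP = 73; V ≈ 5.9 × 73^0.627 ≈ 86.93 kt.
Difference ≈ 113.05 − 86.93 = 26.12 → 26 kt.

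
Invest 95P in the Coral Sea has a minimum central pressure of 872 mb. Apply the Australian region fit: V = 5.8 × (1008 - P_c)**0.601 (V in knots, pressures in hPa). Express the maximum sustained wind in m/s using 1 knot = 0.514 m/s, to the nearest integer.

ΔP = 1008 − 872 = 136 mb.
V ≈ 5.8 × 136^0.601 = 5.8 × 19.154 ≈ 111.093 kt.
111.093 × 0.514 ≈ 57.10 m/s → 57 m/s.

57 m/s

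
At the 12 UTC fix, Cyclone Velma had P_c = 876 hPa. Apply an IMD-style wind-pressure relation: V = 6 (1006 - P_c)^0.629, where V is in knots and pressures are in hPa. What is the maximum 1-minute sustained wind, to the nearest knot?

ΔP = 1006 − 876 = 130 hPa.
130^0.629 ≈ 21.363.
V ≈ 6 × 21.363 ≈ 128.2 kt.

128 kt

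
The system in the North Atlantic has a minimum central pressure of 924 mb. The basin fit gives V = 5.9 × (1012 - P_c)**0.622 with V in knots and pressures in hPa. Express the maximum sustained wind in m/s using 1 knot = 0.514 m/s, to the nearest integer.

49 m/s

ΔP = 1012 − 924 = 88 mb.
V ≈ 5.9 × 88^0.622 = 5.9 × 16.198 ≈ 95.570 kt.
95.570 × 0.514 ≈ 49.12 m/s → 49 m/s.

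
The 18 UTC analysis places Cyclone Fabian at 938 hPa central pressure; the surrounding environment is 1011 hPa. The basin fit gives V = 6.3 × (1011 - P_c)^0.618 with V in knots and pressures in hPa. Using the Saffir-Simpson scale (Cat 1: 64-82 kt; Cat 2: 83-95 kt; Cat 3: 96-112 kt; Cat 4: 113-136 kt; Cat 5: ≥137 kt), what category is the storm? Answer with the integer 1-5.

ΔP = 1011 − 938 = 73 hPa.
V ≈ 6.3 × 73^0.618 = 6.3 × 14.18 ≈ 89 kt.
89 kt falls in the Category 2 band.

2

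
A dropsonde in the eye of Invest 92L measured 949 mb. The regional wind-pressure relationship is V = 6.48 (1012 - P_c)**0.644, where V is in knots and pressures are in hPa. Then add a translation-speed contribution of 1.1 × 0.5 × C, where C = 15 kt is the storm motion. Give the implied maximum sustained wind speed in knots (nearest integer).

ΔP = 1012 − 949 = 63 mb.
63^0.644 ≈ 14.414.
V ≈ 6.48 × 14.414 ≈ 93.4 kt.
Translation term: 1.1 × 0.5 × 15 = 8.25 kt.
Corrected V ≈ 101.65 kt → 102 kt.

102 kt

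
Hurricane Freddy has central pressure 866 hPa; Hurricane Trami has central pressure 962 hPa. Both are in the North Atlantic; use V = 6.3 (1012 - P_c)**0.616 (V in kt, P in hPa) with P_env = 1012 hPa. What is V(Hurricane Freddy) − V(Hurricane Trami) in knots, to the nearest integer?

66 kt

Hurricane Freddy: ΔP = 146; V ≈ 6.3 × 146^0.616 ≈ 135.70 kt.
Hurricane Trami: ΔP = 50; V ≈ 6.3 × 50^0.616 ≈ 70.13 kt.
Difference ≈ 135.70 − 70.13 = 65.57 → 66 kt.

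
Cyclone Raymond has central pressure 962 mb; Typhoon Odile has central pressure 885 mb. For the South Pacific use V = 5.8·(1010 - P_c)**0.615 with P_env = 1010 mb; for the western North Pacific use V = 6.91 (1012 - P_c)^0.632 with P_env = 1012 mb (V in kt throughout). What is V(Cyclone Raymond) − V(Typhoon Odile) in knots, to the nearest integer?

Cyclone Raymond: ΔP = 48; V ≈ 5.8 × 48^0.615 ≈ 62.72 kt.
Typhoon Odile: ΔP = 127; V ≈ 6.91 × 127^0.632 ≈ 147.60 kt.
Difference ≈ 62.72 − 147.60 = -84.88 → -85 kt.

-85 kt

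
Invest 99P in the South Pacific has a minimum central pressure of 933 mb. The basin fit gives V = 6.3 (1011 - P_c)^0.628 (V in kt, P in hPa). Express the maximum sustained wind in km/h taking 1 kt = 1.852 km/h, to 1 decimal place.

ΔP = 1011 − 933 = 78 mb.
V ≈ 6.3 × 78^0.628 = 6.3 × 15.425 ≈ 97.180 kt.
97.180 × 1.852 ≈ 179.98 km/h → 180.0 km/h.

180.0 km/h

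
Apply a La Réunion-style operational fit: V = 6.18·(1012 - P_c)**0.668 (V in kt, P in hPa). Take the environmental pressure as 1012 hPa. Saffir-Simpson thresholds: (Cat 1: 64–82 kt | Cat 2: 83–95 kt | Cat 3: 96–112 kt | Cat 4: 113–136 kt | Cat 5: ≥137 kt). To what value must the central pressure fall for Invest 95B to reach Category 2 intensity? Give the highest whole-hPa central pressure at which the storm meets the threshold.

963 hPa

Category 2 begins at V = 83 kt.
Required ΔP = (83/6.18)^(1/0.668) = 13.430^1.497 ≈ 48.84 hPa.
P_c ≤ 1012 − 48.84 = 963.16, so the highest integer P_c is 963 hPa.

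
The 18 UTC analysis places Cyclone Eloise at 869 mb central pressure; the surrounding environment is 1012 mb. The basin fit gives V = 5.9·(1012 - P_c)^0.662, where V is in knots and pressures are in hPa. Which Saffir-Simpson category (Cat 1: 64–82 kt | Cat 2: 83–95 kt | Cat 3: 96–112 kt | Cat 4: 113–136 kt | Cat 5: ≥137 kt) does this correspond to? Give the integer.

5

ΔP = 1012 − 869 = 143 mb.
V ≈ 5.9 × 143^0.662 = 5.9 × 26.72 ≈ 158 kt.
158 kt falls in the Category 5 band.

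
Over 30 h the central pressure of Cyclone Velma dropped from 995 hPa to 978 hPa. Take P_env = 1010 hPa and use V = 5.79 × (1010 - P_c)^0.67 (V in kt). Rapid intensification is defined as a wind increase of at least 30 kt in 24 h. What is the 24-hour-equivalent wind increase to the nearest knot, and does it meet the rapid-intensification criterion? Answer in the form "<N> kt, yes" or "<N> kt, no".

19 kt, no

V₁: ΔP = 15, V ≈ 5.79 × 15^0.67 ≈ 35.54 kt.
V₂: ΔP = 32, V ≈ 5.79 × 32^0.67 ≈ 59.04 kt.
ΔV over 30 h = 23.50 kt → 24 h equivalent = 23.50 × 24/30 ≈ 18.80 kt.
19 kt < 30 kt ⇒ not rapid intensification.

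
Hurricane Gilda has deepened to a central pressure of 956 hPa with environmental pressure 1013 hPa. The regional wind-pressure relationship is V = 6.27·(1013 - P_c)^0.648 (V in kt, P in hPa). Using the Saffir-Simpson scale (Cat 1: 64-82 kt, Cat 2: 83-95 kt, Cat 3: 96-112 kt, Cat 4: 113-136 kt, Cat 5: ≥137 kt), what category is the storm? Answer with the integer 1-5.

2

ΔP = 1013 − 956 = 57 hPa.
V ≈ 6.27 × 57^0.648 = 6.27 × 13.73 ≈ 86 kt.
86 kt falls in the Category 2 band.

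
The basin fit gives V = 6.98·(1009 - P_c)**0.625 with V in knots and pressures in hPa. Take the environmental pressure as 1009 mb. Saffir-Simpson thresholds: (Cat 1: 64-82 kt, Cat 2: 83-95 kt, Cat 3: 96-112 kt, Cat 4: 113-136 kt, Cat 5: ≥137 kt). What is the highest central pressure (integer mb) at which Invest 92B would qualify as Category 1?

974 mb

Category 1 begins at V = 64 kt.
Required ΔP = (64/6.98)^(1/0.625) = 9.169^1.600 ≈ 34.65 mb.
P_c ≤ 1009 − 34.65 = 974.35, so the highest integer P_c is 974 mb.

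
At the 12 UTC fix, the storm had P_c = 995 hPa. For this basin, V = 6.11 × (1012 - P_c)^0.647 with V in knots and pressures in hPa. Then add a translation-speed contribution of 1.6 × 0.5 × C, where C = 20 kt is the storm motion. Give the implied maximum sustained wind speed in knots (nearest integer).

ΔP = 1012 − 995 = 17 hPa.
17^0.647 ≈ 6.253.
V ≈ 6.11 × 6.253 ≈ 38.2 kt.
Translation term: 1.6 × 0.5 × 20 = 16 kt.
Corrected V ≈ 54.2 kt → 54 kt.

54 kt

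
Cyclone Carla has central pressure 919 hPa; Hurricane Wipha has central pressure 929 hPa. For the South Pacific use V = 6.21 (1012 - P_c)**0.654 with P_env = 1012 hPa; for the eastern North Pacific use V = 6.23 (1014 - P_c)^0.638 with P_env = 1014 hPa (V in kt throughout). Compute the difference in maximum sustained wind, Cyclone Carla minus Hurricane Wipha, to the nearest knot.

Cyclone Carla: ΔP = 93; V ≈ 6.21 × 93^0.654 ≈ 120.36 kt.
Hurricane Wipha: ΔP = 85; V ≈ 6.23 × 85^0.638 ≈ 106.04 kt.
Difference ≈ 120.36 − 106.04 = 14.32 → 14 kt.

14 kt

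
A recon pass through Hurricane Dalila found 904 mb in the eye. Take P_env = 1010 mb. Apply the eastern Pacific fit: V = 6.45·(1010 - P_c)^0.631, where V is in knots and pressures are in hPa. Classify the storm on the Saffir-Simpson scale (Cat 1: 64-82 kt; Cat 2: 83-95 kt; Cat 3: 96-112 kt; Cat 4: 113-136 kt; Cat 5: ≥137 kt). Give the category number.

4

ΔP = 1010 − 904 = 106 mb.
V ≈ 6.45 × 106^0.631 = 6.45 × 18.97 ≈ 122 kt.
122 kt falls in the Category 4 band.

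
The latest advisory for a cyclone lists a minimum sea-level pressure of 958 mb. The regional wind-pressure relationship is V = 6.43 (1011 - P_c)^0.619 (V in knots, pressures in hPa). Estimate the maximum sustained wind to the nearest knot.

ΔP = 1011 − 958 = 53 mb.
53^0.619 ≈ 11.677.
V ≈ 6.43 × 11.677 ≈ 75.1 kt.

75 kt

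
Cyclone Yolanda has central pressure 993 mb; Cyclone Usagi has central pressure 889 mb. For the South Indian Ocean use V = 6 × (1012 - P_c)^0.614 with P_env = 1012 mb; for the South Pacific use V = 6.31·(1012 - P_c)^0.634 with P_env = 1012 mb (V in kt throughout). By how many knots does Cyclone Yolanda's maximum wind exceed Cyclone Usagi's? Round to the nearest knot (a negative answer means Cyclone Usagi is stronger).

-97 kt

Cyclone Yolanda: ΔP = 19; V ≈ 6 × 19^0.614 ≈ 36.59 kt.
Cyclone Usagi: ΔP = 123; V ≈ 6.31 × 123^0.634 ≈ 133.36 kt.
Difference ≈ 36.59 − 133.36 = -96.77 → -97 kt.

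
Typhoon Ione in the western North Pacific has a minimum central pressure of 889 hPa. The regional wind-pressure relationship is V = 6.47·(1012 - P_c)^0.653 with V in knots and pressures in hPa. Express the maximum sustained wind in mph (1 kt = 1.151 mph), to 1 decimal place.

172.5 mph

ΔP = 1012 − 889 = 123 hPa.
V ≈ 6.47 × 123^0.653 = 6.47 × 23.158 ≈ 149.835 kt.
149.835 × 1.151 ≈ 172.46 mph → 172.5 mph.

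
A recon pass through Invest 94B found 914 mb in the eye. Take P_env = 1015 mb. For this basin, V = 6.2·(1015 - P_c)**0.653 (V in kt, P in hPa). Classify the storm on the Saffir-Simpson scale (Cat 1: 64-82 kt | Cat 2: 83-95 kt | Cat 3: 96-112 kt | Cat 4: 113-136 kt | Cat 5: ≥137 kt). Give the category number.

4

ΔP = 1015 − 914 = 101 mb.
V ≈ 6.2 × 101^0.653 = 6.2 × 20.36 ≈ 126 kt.
126 kt falls in the Category 4 band.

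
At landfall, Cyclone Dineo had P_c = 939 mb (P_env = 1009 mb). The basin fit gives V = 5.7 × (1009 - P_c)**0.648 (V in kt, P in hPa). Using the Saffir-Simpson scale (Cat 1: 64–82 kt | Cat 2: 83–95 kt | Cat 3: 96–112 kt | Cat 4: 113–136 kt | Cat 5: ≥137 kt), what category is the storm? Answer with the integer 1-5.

ΔP = 1009 − 939 = 70 mb.
V ≈ 5.7 × 70^0.648 = 5.7 × 15.69 ≈ 89 kt.
89 kt falls in the Category 2 band.

2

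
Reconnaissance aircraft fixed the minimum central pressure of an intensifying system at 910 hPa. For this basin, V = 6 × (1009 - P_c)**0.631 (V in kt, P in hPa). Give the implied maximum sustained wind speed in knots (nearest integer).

109 kt

ΔP = 1009 − 910 = 99 hPa.
99^0.631 ≈ 18.165.
V ≈ 6 × 18.165 ≈ 109.0 kt.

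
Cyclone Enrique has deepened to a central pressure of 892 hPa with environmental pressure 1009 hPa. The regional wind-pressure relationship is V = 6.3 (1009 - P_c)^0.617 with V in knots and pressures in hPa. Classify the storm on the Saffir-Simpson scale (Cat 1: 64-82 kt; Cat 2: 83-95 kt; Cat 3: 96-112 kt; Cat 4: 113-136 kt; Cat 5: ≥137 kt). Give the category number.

ΔP = 1009 − 892 = 117 hPa.
V ≈ 6.3 × 117^0.617 = 6.3 × 18.88 ≈ 119 kt.
119 kt falls in the Category 4 band.

4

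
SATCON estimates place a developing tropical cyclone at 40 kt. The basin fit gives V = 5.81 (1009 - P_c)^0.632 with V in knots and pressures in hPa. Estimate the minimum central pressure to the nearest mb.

ΔP = (V / 5.81)^(1/0.632) = (40/5.81)^1.582.
40/5.81 = 6.885; 6.885^1.582 ≈ 21.17 mb.
P_c = 1009 − 21.17 = 987.83 ≈ 988 mb.

988 mb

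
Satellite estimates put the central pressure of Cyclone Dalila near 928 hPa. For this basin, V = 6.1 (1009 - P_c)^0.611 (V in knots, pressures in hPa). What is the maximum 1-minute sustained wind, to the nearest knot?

ΔP = 1009 − 928 = 81 hPa.
81^0.611 ≈ 14.658.
V ≈ 6.1 × 14.658 ≈ 89.4 kt.

89 kt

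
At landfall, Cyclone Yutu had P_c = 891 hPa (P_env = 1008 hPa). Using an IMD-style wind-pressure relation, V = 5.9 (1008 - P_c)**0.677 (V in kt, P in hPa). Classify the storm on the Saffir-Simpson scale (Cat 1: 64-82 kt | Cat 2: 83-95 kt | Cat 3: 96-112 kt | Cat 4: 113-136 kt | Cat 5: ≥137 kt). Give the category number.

ΔP = 1008 − 891 = 117 hPa.
V ≈ 5.9 × 117^0.677 = 5.9 × 25.13 ≈ 148 kt.
148 kt falls in the Category 5 band.

5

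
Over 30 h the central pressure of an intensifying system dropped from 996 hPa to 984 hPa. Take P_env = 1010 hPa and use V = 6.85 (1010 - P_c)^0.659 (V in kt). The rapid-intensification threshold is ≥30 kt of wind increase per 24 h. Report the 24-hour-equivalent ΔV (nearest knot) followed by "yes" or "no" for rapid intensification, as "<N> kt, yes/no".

V₁: ΔP = 14, V ≈ 6.85 × 14^0.659 ≈ 38.99 kt.
V₂: ΔP = 26, V ≈ 6.85 × 26^0.659 ≈ 58.64 kt.
ΔV over 30 h = 19.65 kt → 24 h equivalent = 19.65 × 24/30 ≈ 15.72 kt.
16 kt < 30 kt ⇒ not rapid intensification.

16 kt, no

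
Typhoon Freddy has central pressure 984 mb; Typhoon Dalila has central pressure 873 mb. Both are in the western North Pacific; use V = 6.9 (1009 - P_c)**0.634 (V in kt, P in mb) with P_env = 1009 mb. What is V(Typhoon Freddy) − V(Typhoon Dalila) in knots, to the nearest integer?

Typhoon Freddy: ΔP = 25; V ≈ 6.9 × 25^0.634 ≈ 53.11 kt.
Typhoon Dalila: ΔP = 136; V ≈ 6.9 × 136^0.634 ≈ 155.42 kt.
Difference ≈ 53.11 − 155.42 = -102.31 → -102 kt.

-102 kt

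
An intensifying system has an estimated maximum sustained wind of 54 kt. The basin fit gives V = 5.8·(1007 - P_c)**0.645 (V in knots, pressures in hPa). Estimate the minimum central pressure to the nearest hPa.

ΔP = (V / 5.8)^(1/0.645) = (54/5.8)^1.550.
54/5.8 = 9.310; 9.310^1.550 ≈ 31.79 hPa.
P_c = 1007 − 31.79 = 975.21 ≈ 975 hPa.

975 hPa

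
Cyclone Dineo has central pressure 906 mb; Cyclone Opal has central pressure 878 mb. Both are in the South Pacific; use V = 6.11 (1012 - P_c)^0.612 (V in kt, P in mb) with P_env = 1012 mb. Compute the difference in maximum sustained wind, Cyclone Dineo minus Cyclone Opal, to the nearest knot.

-16 kt

Cyclone Dineo: ΔP = 106; V ≈ 6.11 × 106^0.612 ≈ 106.05 kt.
Cyclone Opal: ΔP = 134; V ≈ 6.11 × 134^0.612 ≈ 122.41 kt.
Difference ≈ 106.05 − 122.41 = -16.36 → -16 kt.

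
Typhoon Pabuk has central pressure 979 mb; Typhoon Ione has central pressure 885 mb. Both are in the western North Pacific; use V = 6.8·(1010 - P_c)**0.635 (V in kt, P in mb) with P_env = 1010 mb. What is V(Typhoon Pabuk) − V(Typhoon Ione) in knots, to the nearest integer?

Typhoon Pabuk: ΔP = 31; V ≈ 6.8 × 31^0.635 ≈ 60.19 kt.
Typhoon Ione: ΔP = 125; V ≈ 6.8 × 125^0.635 ≈ 145.90 kt.
Difference ≈ 60.19 − 145.90 = -85.71 → -86 kt.

-86 kt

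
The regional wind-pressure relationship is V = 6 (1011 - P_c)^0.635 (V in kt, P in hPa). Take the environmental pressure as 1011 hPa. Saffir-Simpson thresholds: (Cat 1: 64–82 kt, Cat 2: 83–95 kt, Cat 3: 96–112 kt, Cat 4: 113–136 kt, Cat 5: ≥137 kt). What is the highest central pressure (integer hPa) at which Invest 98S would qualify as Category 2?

Category 2 begins at V = 83 kt.
Required ΔP = (83/6)^(1/0.635) = 13.833^1.575 ≈ 62.62 hPa.
P_c ≤ 1011 − 62.62 = 948.38, so the highest integer P_c is 948 hPa.

948 hPa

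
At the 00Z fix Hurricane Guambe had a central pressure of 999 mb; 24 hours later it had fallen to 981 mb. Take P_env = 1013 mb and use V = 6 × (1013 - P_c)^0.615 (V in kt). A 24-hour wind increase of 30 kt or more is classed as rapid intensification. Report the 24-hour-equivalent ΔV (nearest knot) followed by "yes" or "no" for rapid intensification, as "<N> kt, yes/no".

20 kt, no

V₁: ΔP = 14, V ≈ 6 × 14^0.615 ≈ 30.41 kt.
V₂: ΔP = 32, V ≈ 6 × 32^0.615 ≈ 50.56 kt.
ΔV over 24 h = 20.15 kt → 24 h equivalent = 20.15 × 24/24 ≈ 20.15 kt.
20 kt < 30 kt ⇒ not rapid intensification.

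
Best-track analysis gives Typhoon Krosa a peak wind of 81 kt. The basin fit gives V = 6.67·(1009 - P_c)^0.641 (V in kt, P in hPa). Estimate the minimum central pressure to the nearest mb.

960 mb

ΔP = (V / 6.67)^(1/0.641) = (81/6.67)^1.560.
81/6.67 = 12.144; 12.144^1.560 ≈ 49.17 mb.
P_c = 1009 − 49.17 = 959.83 ≈ 960 mb.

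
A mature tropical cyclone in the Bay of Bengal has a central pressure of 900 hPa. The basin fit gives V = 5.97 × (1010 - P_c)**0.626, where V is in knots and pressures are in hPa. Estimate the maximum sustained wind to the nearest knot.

ΔP = 1010 − 900 = 110 hPa.
110^0.626 ≈ 18.963.
V ≈ 5.97 × 18.963 ≈ 113.2 kt.

113 kt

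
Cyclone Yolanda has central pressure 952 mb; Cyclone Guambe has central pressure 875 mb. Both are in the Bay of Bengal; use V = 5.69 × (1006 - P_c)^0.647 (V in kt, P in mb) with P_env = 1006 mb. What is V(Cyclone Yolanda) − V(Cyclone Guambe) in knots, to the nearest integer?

Cyclone Yolanda: ΔP = 54; V ≈ 5.69 × 54^0.647 ≈ 75.16 kt.
Cyclone Guambe: ΔP = 131; V ≈ 5.69 × 131^0.647 ≈ 133.35 kt.
Difference ≈ 75.16 − 133.35 = -58.19 → -58 kt.

-58 kt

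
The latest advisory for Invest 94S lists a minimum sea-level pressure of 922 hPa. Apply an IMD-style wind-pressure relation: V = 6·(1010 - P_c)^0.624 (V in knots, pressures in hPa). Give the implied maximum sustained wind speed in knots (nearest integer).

98 kt

ΔP = 1010 − 922 = 88 hPa.
88^0.624 ≈ 16.344.
V ≈ 6 × 16.344 ≈ 98.1 kt.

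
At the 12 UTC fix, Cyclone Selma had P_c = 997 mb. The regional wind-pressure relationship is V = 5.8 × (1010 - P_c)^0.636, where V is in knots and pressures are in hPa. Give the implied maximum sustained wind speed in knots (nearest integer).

ΔP = 1010 − 997 = 13 mb.
13^0.636 ≈ 5.111.
V ≈ 5.8 × 5.111 ≈ 29.6 kt.

30 kt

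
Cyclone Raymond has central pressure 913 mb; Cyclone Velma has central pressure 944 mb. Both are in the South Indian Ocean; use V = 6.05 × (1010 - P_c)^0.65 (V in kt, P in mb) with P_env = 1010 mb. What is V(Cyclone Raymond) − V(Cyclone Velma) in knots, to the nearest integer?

Cyclone Raymond: ΔP = 97; V ≈ 6.05 × 97^0.65 ≈ 118.35 kt.
Cyclone Velma: ΔP = 66; V ≈ 6.05 × 66^0.65 ≈ 92.14 kt.
Difference ≈ 118.35 − 92.14 = 26.21 → 26 kt.

26 kt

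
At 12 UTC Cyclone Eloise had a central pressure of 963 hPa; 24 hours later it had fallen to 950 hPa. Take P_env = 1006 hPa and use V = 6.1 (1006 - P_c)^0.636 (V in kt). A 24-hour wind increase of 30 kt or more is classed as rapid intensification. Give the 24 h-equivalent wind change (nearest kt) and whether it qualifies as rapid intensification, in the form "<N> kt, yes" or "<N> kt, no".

12 kt, no

V₁: ΔP = 43, V ≈ 6.1 × 43^0.636 ≈ 66.71 kt.
V₂: ΔP = 56, V ≈ 6.1 × 56^0.636 ≈ 78.92 kt.
ΔV over 24 h = 12.21 kt → 24 h equivalent = 12.21 × 24/24 ≈ 12.21 kt.
12 kt < 30 kt ⇒ not rapid intensification.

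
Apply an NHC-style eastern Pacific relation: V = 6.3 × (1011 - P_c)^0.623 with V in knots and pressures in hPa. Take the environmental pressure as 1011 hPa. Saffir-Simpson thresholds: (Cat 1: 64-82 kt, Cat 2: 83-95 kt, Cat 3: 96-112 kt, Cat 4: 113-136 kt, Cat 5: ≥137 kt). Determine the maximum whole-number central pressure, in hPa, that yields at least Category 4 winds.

Category 4 begins at V = 113 kt.
Required ΔP = (113/6.3)^(1/0.623) = 17.937^1.605 ≈ 102.90 hPa.
P_c ≤ 1011 − 102.90 = 908.10, so the highest integer P_c is 908 hPa.

908 hPa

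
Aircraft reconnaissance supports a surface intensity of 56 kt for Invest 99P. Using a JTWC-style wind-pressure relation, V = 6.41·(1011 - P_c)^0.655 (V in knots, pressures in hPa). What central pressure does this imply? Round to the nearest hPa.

984 hPa

ΔP = (V / 6.41)^(1/0.655) = (56/6.41)^1.527.
56/6.41 = 8.736; 8.736^1.527 ≈ 27.36 hPa.
P_c = 1011 − 27.36 = 983.64 ≈ 984 hPa.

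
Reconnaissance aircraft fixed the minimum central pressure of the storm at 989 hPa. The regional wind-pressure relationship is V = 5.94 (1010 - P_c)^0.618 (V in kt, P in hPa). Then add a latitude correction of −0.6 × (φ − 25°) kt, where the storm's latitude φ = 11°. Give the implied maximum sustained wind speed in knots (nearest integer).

47 kt

ΔP = 1010 − 989 = 21 hPa.
21^0.618 ≈ 6.563.
V ≈ 5.94 × 6.563 ≈ 39.0 kt.
Latitude correction: −0.6 × (11 − 25) = 8.4 kt.
Corrected V ≈ 47.4 kt → 47 kt.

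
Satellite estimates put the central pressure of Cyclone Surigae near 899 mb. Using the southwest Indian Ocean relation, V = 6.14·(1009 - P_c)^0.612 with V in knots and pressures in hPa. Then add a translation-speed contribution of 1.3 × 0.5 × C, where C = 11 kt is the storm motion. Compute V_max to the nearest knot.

116 kt

ΔP = 1009 − 899 = 110 mb.
110^0.612 ≈ 17.755.
V ≈ 6.14 × 17.755 ≈ 109.0 kt.
Translation term: 1.3 × 0.5 × 11 = 7.15 kt.
Corrected V ≈ 116.15 kt → 116 kt.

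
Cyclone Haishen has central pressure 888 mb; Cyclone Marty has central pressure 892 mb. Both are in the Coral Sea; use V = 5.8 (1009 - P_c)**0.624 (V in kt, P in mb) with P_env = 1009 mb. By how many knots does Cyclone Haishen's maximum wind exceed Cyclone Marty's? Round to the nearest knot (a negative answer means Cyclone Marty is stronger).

2 kt

Cyclone Haishen: ΔP = 121; V ≈ 5.8 × 121^0.624 ≈ 115.63 kt.
Cyclone Marty: ΔP = 117; V ≈ 5.8 × 117^0.624 ≈ 113.23 kt.
Difference ≈ 115.63 − 113.23 = 2.40 → 2 kt.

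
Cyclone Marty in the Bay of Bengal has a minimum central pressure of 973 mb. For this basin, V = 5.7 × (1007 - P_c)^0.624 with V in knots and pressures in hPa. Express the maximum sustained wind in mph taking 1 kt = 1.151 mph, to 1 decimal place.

ΔP = 1007 − 973 = 34 mb.
V ≈ 5.7 × 34^0.624 = 5.7 × 9.029 ≈ 51.466 kt.
51.466 × 1.151 ≈ 59.24 mph → 59.2 mph.

59.2 mph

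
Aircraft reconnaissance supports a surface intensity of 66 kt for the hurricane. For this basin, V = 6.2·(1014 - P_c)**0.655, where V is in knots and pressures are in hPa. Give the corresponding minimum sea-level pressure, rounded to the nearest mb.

977 mb

ΔP = (V / 6.2)^(1/0.655) = (66/6.2)^1.527.
66/6.2 = 10.645; 10.645^1.527 ≈ 37.00 mb.
P_c = 1014 − 37.00 = 977.00 ≈ 977 mb.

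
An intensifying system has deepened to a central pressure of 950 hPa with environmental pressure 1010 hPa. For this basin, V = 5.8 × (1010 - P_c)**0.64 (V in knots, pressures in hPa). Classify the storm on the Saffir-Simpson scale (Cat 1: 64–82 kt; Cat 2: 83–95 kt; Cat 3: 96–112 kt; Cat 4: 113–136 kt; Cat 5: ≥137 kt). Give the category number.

ΔP = 1010 − 950 = 60 hPa.
V ≈ 5.8 × 60^0.64 = 5.8 × 13.74 ≈ 80 kt.
80 kt falls in the Category 1 band.

1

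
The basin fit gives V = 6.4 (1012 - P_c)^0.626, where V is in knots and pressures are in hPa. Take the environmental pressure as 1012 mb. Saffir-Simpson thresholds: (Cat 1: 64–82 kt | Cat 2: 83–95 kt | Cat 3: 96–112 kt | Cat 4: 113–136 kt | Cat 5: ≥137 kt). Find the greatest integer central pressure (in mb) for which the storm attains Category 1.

972 mb

Category 1 begins at V = 64 kt.
Required ΔP = (64/6.4)^(1/0.626) = 10.000^1.597 ≈ 39.58 mb.
P_c ≤ 1012 − 39.58 = 972.42, so the highest integer P_c is 972 mb.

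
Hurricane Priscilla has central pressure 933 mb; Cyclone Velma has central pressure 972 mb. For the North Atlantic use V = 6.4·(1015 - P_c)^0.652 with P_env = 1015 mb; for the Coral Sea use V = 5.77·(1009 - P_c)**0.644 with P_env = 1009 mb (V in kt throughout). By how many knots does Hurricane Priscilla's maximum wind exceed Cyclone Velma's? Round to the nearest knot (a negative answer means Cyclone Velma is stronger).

54 kt

Hurricane Priscilla: ΔP = 82; V ≈ 6.4 × 82^0.652 ≈ 113.24 kt.
Cyclone Velma: ΔP = 37; V ≈ 5.77 × 37^0.644 ≈ 59.03 kt.
Difference ≈ 113.24 − 59.03 = 54.21 → 54 kt.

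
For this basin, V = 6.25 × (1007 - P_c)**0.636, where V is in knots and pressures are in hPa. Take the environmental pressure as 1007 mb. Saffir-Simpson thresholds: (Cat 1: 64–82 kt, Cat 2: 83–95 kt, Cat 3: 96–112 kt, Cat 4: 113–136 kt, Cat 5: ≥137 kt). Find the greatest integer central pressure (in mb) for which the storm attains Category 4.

Category 4 begins at V = 113 kt.
Required ΔP = (113/6.25)^(1/0.636) = 18.080^1.572 ≈ 94.78 mb.
P_c ≤ 1007 − 94.78 = 912.22, so the highest integer P_c is 912 mb.

912 mb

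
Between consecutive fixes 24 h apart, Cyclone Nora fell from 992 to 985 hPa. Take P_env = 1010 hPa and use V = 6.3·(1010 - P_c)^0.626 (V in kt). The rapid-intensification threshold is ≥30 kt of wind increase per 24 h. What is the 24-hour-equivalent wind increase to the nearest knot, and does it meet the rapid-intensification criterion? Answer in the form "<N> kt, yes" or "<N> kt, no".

9 kt, no

V₁: ΔP = 18, V ≈ 6.3 × 18^0.626 ≈ 38.47 kt.
V₂: ΔP = 25, V ≈ 6.3 × 25^0.626 ≈ 47.26 kt.
ΔV over 24 h = 8.79 kt → 24 h equivalent = 8.79 × 24/24 ≈ 8.79 kt.
9 kt < 30 kt ⇒ not rapid intensification.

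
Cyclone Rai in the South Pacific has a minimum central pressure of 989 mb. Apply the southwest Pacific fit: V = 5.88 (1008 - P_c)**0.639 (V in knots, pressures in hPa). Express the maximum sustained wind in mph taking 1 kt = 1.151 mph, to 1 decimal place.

ΔP = 1008 − 989 = 19 mb.
V ≈ 5.88 × 19^0.639 = 5.88 × 6.563 ≈ 38.592 kt.
38.592 × 1.151 ≈ 44.42 mph → 44.4 mph.

44.4 mph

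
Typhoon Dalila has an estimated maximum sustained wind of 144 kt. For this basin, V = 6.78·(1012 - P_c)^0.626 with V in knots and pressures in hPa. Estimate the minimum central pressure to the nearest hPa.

880 hPa

ΔP = (V / 6.78)^(1/0.626) = (144/6.78)^1.597.
144/6.78 = 21.239; 21.239^1.597 ≈ 131.83 hPa.
P_c = 1012 − 131.83 = 880.17 ≈ 880 hPa.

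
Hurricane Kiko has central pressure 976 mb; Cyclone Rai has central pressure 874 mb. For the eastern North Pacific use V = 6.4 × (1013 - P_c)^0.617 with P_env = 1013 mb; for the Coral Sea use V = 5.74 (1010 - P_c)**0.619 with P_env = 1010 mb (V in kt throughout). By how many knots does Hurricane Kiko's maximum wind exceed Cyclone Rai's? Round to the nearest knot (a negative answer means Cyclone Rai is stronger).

-61 kt

Hurricane Kiko: ΔP = 37; V ≈ 6.4 × 37^0.617 ≈ 59.40 kt.
Cyclone Rai: ΔP = 136; V ≈ 5.74 × 136^0.619 ≈ 120.11 kt.
Difference ≈ 59.40 − 120.11 = -60.71 → -61 kt.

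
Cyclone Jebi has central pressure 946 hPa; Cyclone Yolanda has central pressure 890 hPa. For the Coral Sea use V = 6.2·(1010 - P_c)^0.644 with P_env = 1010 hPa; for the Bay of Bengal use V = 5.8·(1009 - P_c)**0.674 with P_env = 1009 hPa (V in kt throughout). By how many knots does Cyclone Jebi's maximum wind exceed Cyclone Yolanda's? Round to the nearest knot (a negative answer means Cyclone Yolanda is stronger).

Cyclone Jebi: ΔP = 64; V ≈ 6.2 × 64^0.644 ≈ 90.28 kt.
Cyclone Yolanda: ΔP = 119; V ≈ 5.8 × 119^0.674 ≈ 145.33 kt.
Difference ≈ 90.28 − 145.33 = -55.05 → -55 kt.

-55 kt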